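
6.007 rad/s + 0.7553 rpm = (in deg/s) 348.7. Check: 6.007 rad/s is already in rad/s. 1 rpm = 0.10471976 rad/s, so 0.7553 rpm = 0.7553 * 0.10471976 = 0.079094831 rad/s. Sum: 6.007 + 0.079094831 = 6.0860948 rad/s. 1 deg/s = 0.017453293 rad/s, so 6.0860948 rad/s = 6.0860948 / 0.017453293 = 348.70755 deg/s ≈ 348.7 deg/s (4 s.f.).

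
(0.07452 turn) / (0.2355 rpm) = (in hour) 1 turn = 6.2831853 rad, so 0.07452 turn = 0.07452 * 6.2831853 = 0.46822297 rad. 1 rpm = 0.10471976 rad/s, so 0.2355 rpm = 0.2355 * 0.10471976 = 0.024661502 rad/s. Combine: 0.46822297 rad / 0.024661502 rad/s = 18.985987 s. 1 hour = 3600 s, so 18.985987 s = 18.985987 / 3600 = 0.0052738854 hour ≈ 0.005274 hour (4 s.f.). Final answer: 0.005274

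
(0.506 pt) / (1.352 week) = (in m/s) 1 pt = 0.00035277778 m, so 0.506 pt = 0.506 * 0.00035277778 = 0.00017850556 m. 1 week = 604800 s, so 1.352 week = 1.352 * 604800 = 817689.6 s. Combine: 0.00017850556 m / 817689.6 s = 2.1830479e-10 m/s. Result: 2.1830479e-10 m/s ≈ 2.183e-10 m/s (4 s.f.). Final answer: 2.183e-10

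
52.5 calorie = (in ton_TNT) 5.25e-08. Check: 1 calorie = 4.184 J, so 52.5 calorie = 52.5 * 4.184 = 219.66 J. 1 ton_TNT = 4.184e+09 J, so 219.66 J = 219.66 / 4.184e+09 = 5.25e-08 ton_TNT.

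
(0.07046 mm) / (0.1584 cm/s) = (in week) 1 mm = 0.001 m, so 0.07046 mm = 0.07046 * 0.001 = 7.046e-05 m. 1 cm/s = 0.01 m/s, so 0.1584 cm/s = 0.1584 * 0.01 = 0.001584 m/s. Combine: 7.046e-05 m / 0.001584 m/s = 0.044482323 s. 1 week = 604800 s, so 0.044482323 s = 0.044482323 / 604800 = 7.3548815e-08 week ≈ 7.355e-08 week (4 s.f.). Final answer: 7.355e-08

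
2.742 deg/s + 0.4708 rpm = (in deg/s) 1 deg/s = 0.017453293 rad/s, so 2.742 deg/s = 2.742 * 0.017453293 = 0.047856928 rad/s. 1 rpm = 0.10471976 rad/s, so 0.4708 rpm = 0.4708 * 0.10471976 = 0.049302061 rad/s. Sum: 0.047856928 + 0.049302061 = 0.097158989 rad/s. 1 deg/s = 0.017453293 rad/s, so 0.097158989 rad/s = 0.097158989 / 0.017453293 = 5.5668 deg/s ≈ 5.567 deg/s (4 s.f.). Final answer: 5.567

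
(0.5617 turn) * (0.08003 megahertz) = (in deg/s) 1 turn = 6.2831853 rad, so 0.5617 turn = 0.5617 * 6.2831853 = 3.5292652 rad. 1 megahertz = 1000000 Hz, so 0.08003 megahertz = 0.08003 * 1000000 = 80030 Hz. Combine: 3.5292652 rad * 80030 Hz = 282447.09 rad/s. 1 deg/s = 0.017453293 rad/s, so 282447.09 rad/s = 282447.09 / 0.017453293 = 16183026 deg/s ≈ 1.618e+07 deg/s (4 s.f.). Final answer: 1.618e+07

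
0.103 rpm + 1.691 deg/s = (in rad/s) 0.0403. Check: 1 rpm = 0.10471976 rad/s, so 0.103 rpm = 0.103 * 0.10471976 = 0.010786135 rad/s. 1 deg/s = 0.017453293 rad/s, so 1.691 deg/s = 1.691 * 0.017453293 = 0.029513518 rad/s. Sum: 0.010786135 + 0.029513518 = 0.040299652 rad/s. Result: 0.040299652 rad/s ≈ 0.0403 rad/s (4 s.f.).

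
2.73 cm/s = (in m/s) 0.0273. Check: 1 cm/s = 0.01 m/s, so 2.73 cm/s = 2.73 * 0.01 = 0.0273 m/s. Result: 0.0273 m/s.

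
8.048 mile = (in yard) 1.416e+04. Check: 1 mile = 1609.344 m, so 8.048 mile = 8.048 * 1609.344 = 12952.001 m. 1 yard = 0.9144 m, so 12952.001 m = 12952.001 / 0.9144 = 14164.48 yard ≈ 1.416e+04 yard (4 s.f.).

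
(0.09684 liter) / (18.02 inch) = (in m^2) 0.0002116. Check: 1 liter = 0.001 m^3, so 0.09684 liter = 0.09684 * 0.001 = 9.684e-05 m^3. 1 inch = 0.0254 m, so 18.02 inch = 18.02 * 0.0254 = 0.457708 m. Combine: 9.684e-05 m^3 / 0.457708 m = 0.00021157594 m^2. Result: 0.00021157594 m^2 ≈ 0.0002116 m^2 (4 s.f.).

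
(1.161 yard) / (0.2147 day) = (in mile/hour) 1 yard = 0.9144 m, so 1.161 yard = 1.161 * 0.9144 = 1.0616184 m. 1 day = 86400 s, so 0.2147 day = 0.2147 * 86400 = 18550.08 s. Combine: 1.0616184 m / 18550.08 s = 5.7229856e-05 m/s. 1 mile/hour = 0.44704 m/s, so 5.7229856e-05 m/s = 5.7229856e-05 / 0.44704 = 0.00012801954 mile/hour ≈ 0.000128 mile/hour (4 s.f.). Final answer: 0.000128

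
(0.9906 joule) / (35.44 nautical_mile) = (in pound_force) 0.9906 joule = 0.9906 J. 1 nautical_mile = 1852 m, so 35.44 nautical_mile = 35.44 * 1852 = 65634.88 m. Combine: 0.9906 J / 65634.88 m = 1.5092585e-05 N. 1 pound_force = 4.4482216 N, so 1.5092585e-05 N = 1.5092585e-05 / 4.4482216 = 3.3929481e-06 pound_force ≈ 3.393e-06 pound_force (4 s.f.). Final answer: 3.393e-06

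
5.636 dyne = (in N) 1 dyne = 1e-05 N, so 5.636 dyne = 5.636 * 1e-05 = 5.636e-05 N. Result: 5.636e-05 N. Final answer: 5.636e-05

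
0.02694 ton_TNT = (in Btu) 1.068e+05. Check: 1 ton_TNT = 4.184e+09 J, so 0.02694 ton_TNT = 0.02694 * 4.184e+09 = 1.1271696e+08 J. 1 Btu = 1055.0559 J, so 1.1271696e+08 J = 1.1271696e+08 / 1055.0559 = 106835.06 Btu ≈ 1.068e+05 Btu (4 s.f.).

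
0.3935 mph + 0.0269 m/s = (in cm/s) 1 mph = 0.44704 m/s, so 0.3935 mph = 0.3935 * 0.44704 = 0.17591024 m/s. 0.0269 m/s is already in m/s. Sum: 0.17591024 + 0.0269 = 0.20281024 m/s. 1 cm/s = 0.01 m/s, so 0.20281024 m/s = 0.20281024 / 0.01 = 20.281024 cm/s ≈ 20.28 cm/s (4 s.f.). Final answer: 20.28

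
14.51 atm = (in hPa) 1 atm = 101325 Pa, so 14.51 atm = 14.51 * 101325 = 1470225.8 Pa. 1 hPa = 100 Pa, so 1470225.8 Pa = 1470225.8 / 100 = 14702.257 hPa ≈ 1.47e+04 hPa (4 s.f.). Final answer: 1.47e+04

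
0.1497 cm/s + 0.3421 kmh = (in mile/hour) 0.2159. Check: 1 cm/s = 0.01 m/s, so 0.1497 cm/s = 0.1497 * 0.01 = 0.001497 m/s. 1 kmh = 0.27777778 m/s, so 0.3421 kmh = 0.3421 * 0.27777778 = 0.095027778 m/s. Sum: 0.001497 + 0.095027778 = 0.096524778 m/s. 1 mile/hour = 0.44704 m/s, so 0.096524778 m/s = 0.096524778 / 0.44704 = 0.21591978 mile/hour ≈ 0.2159 mile/hour (4 s.f.).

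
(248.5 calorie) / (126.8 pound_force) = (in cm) 1 calorie = 4.184 J, so 248.5 calorie = 248.5 * 4.184 = 1039.724 J. 1 pound_force = 4.4482216 N, so 126.8 pound_force = 126.8 * 4.4482216 = 564.0345 N. Combine: 1039.724 J / 564.0345 N = 1.8433695 m. 1 cm = 0.01 m, so 1.8433695 m = 1.8433695 / 0.01 = 184.33695 cm ≈ 184.3 cm (4 s.f.). Final answer: 184.3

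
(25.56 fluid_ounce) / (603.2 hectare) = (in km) 1 fluid_ounce = 2.957353e-05 m^3, so 25.56 fluid_ounce = 25.56 * 2.957353e-05 = 0.00075589942 m^3. 1 hectare = 10000 m^2, so 603.2 hectare = 603.2 * 10000 = 6032000 m^2. Combine: 0.00075589942 m^3 / 6032000 m^2 = 1.2531489e-10 m. 1 km = 1000 m, so 1.2531489e-10 m = 1.2531489e-10 / 1000 = 1.2531489e-13 km ≈ 1.253e-13 km (4 s.f.). Final answer: 1.253e-13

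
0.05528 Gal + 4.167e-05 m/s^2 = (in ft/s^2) 1 Gal = 0.01 m/s^2, so 0.05528 Gal = 0.05528 * 0.01 = 0.0005528 m/s^2. 4.167e-05 m/s^2 is already in m/s^2. Sum: 0.0005528 + 4.167e-05 = 0.00059447 m/s^2. 1 ft/s^2 = 0.3048 m/s^2, so 0.00059447 m/s^2 = 0.00059447 / 0.3048 = 0.0019503609 ft/s^2 ≈ 0.00195 ft/s^2 (4 s.f.). Final answer: 0.00195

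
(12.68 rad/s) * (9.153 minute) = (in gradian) 12.68 rad/s is already in rad/s. 1 minute = 60 s, so 9.153 minute = 9.153 * 60 = 549.18 s. Combine: 12.68 rad/s * 549.18 s = 6963.6024 rad. 1 gradian = 0.015707963 rad, so 6963.6024 rad = 6963.6024 / 0.015707963 = 443316.7 gradian ≈ 4.433e+05 gradian (4 s.f.). Final answer: 4.433e+05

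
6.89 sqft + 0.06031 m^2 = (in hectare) 7.004e-05. Check: 1 sqft = 0.09290304 m^2, so 6.89 sqft = 6.89 * 0.09290304 = 0.64010195 m^2. 0.06031 m^2 is already in m^2. Sum: 0.64010195 + 0.06031 = 0.70041195 m^2. 1 hectare = 10000 m^2, so 0.70041195 m^2 = 0.70041195 / 10000 = 7.0041195e-05 hectare ≈ 7.004e-05 hectare (4 s.f.).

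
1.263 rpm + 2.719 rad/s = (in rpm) 1 rpm = 0.10471976 rad/s, so 1.263 rpm = 1.263 * 0.10471976 = 0.13226105 rad/s. 2.719 rad/s is already in rad/s. Sum: 0.13226105 + 2.719 = 2.8512611 rad/s. 1 rpm = 0.10471976 rad/s, so 2.8512611 rad/s = 2.8512611 / 0.10471976 = 27.227537 rpm ≈ 27.23 rpm (4 s.f.). Final answer: 27.23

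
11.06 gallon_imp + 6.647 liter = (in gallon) 15.04. Check: 1 gallon_imp = 0.00454609 m^3, so 11.06 gallon_imp = 11.06 * 0.00454609 = 0.050279755 m^3. 1 liter = 0.001 m^3, so 6.647 liter = 6.647 * 0.001 = 0.006647 m^3. Sum: 0.050279755 + 0.006647 = 0.056926755 m^3. 1 gallon = 0.0037854118 m^3, so 0.056926755 m^3 = 0.056926755 / 0.0037854118 = 15.038458 gallon ≈ 15.04 gallon (4 s.f.).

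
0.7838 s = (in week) 1 week = 604800 s, so 0.7838 s = 0.7838 / 604800 = 1.2959656e-06 week ≈ 1.296e-06 week (4 s.f.). Final answer: 1.296e-06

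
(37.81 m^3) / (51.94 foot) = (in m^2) 37.81 m^3 is already in m^3. 1 foot = 0.3048 m, so 51.94 foot = 51.94 * 0.3048 = 15.831312 m. Combine: 37.81 m^3 / 15.831312 m = 2.3883049 m^2. Result: 2.3883049 m^2 ≈ 2.388 m^2 (4 s.f.). Final answer: 2.388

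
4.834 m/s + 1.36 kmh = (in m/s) 5.212. Check: 4.834 m/s is already in m/s. 1 kmh = 0.27777778 m/s, so 1.36 kmh = 1.36 * 0.27777778 = 0.37777778 m/s. Sum: 4.834 + 0.37777778 = 5.2117778 m/s. Result: 5.2117778 m/s ≈ 5.212 m/s (4 s.f.).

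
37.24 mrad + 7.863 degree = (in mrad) 1 mrad = 0.001 rad, so 37.24 mrad = 37.24 * 0.001 = 0.03724 rad. 1 degree = 0.017453293 rad, so 7.863 degree = 7.863 * 0.017453293 = 0.13723524 rad. Sum: 0.03724 + 0.13723524 = 0.17447524 rad. 1 mrad = 0.001 rad, so 0.17447524 rad = 0.17447524 / 0.001 = 174.47524 mrad ≈ 174.5 mrad (4 s.f.). Final answer: 174.5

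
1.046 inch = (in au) 1.776e-13. Check: 1 inch = 0.0254 m, so 1.046 inch = 1.046 * 0.0254 = 0.0265684 m. 1 au = 1.4959787e+11 m, so 0.0265684 m = 0.0265684 / 1.4959787e+11 = 1.7759878e-13 au ≈ 1.776e-13 au (4 s.f.).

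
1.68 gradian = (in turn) 0.0042. Check: 1 gradian = 0.015707963 rad, so 1.68 gradian = 1.68 * 0.015707963 = 0.026389378 rad. 1 turn = 6.2831853 rad, so 0.026389378 rad = 0.026389378 / 6.2831853 = 0.0042 turn.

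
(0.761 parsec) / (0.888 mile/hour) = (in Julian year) 1 parsec = 3.0856776e+16 m, so 0.761 parsec = 0.761 * 3.0856776e+16 = 2.3482006e+16 m. 1 mile/hour = 0.44704 m/s, so 0.888 mile/hour = 0.888 * 0.44704 = 0.39697152 m/s. Combine: 2.3482006e+16 m / 0.39697152 m/s = 5.9152874e+16 s. 1 Julian year = 31557600 s, so 5.9152874e+16 s = 5.9152874e+16 / 31557600 = 1.8744415e+09 Julian year ≈ 1.874e+09 Julian year (4 s.f.). Final answer: 1.874e+09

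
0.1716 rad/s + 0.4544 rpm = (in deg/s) 0.1716 rad/s is already in rad/s. 1 rpm = 0.10471976 rad/s, so 0.4544 rpm = 0.4544 * 0.10471976 = 0.047584657 rad/s. Sum: 0.1716 + 0.047584657 = 0.21918466 rad/s. 1 deg/s = 0.017453293 rad/s, so 0.21918466 rad/s = 0.21918466 / 0.017453293 = 12.558356 deg/s ≈ 12.56 deg/s (4 s.f.). Final answer: 12.56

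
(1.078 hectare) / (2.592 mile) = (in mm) 2584. Check: 1 hectare = 10000 m^2, so 1.078 hectare = 1.078 * 10000 = 10780 m^2. 1 mile = 1609.344 m, so 2.592 mile = 2.592 * 1609.344 = 4171.4196 m. Combine: 10780 m^2 / 4171.4196 m = 2.5842521 m. 1 mm = 0.001 m, so 2.5842521 m = 2.5842521 / 0.001 = 2584.2521 mm ≈ 2584 mm (4 s.f.).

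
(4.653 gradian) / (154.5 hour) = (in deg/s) 7.529e-06. Check: 1 gradian = 0.015707963 rad, so 4.653 gradian = 4.653 * 0.015707963 = 0.073089153 rad. 1 hour = 3600 s, so 154.5 hour = 154.5 * 3600 = 556200 s. Combine: 0.073089153 rad / 556200 s = 1.3140804e-07 rad/s. 1 deg/s = 0.017453293 rad/s, so 1.3140804e-07 rad/s = 1.3140804e-07 / 0.017453293 = 7.5291262e-06 deg/s ≈ 7.529e-06 deg/s (4 s.f.).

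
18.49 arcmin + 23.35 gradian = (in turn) 1 arcmin = 0.00029088821 rad, so 18.49 arcmin = 18.49 * 0.00029088821 = 0.005378523 rad. 1 gradian = 0.015707963 rad, so 23.35 gradian = 23.35 * 0.015707963 = 0.36678094 rad. Sum: 0.005378523 + 0.36678094 = 0.37215947 rad. 1 turn = 6.2831853 rad, so 0.37215947 rad = 0.37215947 / 6.2831853 = 0.059231019 turn ≈ 0.05923 turn (4 s.f.). Final answer: 0.05923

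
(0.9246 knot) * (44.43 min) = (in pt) 3.594e+06. Check: 1 knot = 0.51444444 m/s, so 0.9246 knot = 0.9246 * 0.51444444 = 0.47565533 m/s. 1 min = 60 s, so 44.43 min = 44.43 * 60 = 2665.8 s. Combine: 0.47565533 m/s * 2665.8 s = 1268.002 m. 1 pt = 0.00035277778 m, so 1268.002 m = 1268.002 / 0.00035277778 = 3594336.3 pt ≈ 3.594e+06 pt (4 s.f.).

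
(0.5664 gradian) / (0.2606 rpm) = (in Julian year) 1 gradian = 0.015707963 rad, so 0.5664 gradian = 0.5664 * 0.015707963 = 0.0088969904 rad. 1 rpm = 0.10471976 rad/s, so 0.2606 rpm = 0.2606 * 0.10471976 = 0.027289968 rad/s. Combine: 0.0088969904 rad / 0.027289968 rad/s = 0.32601688 s. 1 Julian year = 31557600 s, so 0.32601688 s = 0.32601688 / 31557600 = 1.0330852e-08 Julian year ≈ 1.033e-08 Julian year (4 s.f.). Final answer: 1.033e-08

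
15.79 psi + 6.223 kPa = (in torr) 1 psi = 6894.7573 Pa, so 15.79 psi = 15.79 * 6894.7573 = 108868.22 Pa. 1 kPa = 1000 Pa, so 6.223 kPa = 6.223 * 1000 = 6223 Pa. Sum: 108868.22 + 6223 = 115091.22 Pa. 1 torr = 133.32237 Pa, so 115091.22 Pa = 115091.22 / 133.32237 = 863.25512 torr ≈ 863.3 torr (4 s.f.). Final answer: 863.3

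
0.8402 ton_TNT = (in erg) 3.515e+16. Check: 1 ton_TNT = 4.184e+09 J, so 0.8402 ton_TNT = 0.8402 * 4.184e+09 = 3.5153968e+09 J. 1 erg = 1e-07 J, so 3.5153968e+09 J = 3.5153968e+09 / 1e-07 = 3.5153968e+16 erg ≈ 3.515e+16 erg (4 s.f.).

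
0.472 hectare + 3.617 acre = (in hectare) 1.936. Check: 1 hectare = 10000 m^2, so 0.472 hectare = 0.472 * 10000 = 4720 m^2. 1 acre = 4046.8564 m^2, so 3.617 acre = 3.617 * 4046.8564 = 14637.48 m^2. Sum: 4720 + 14637.48 = 19357.48 m^2. 1 hectare = 10000 m^2, so 19357.48 m^2 = 19357.48 / 10000 = 1.935748 hectare ≈ 1.936 hectare (4 s.f.).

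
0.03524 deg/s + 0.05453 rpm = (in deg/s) 1 deg/s = 0.017453293 rad/s, so 0.03524 deg/s = 0.03524 * 0.017453293 = 0.00061505403 rad/s. 1 rpm = 0.10471976 rad/s, so 0.05453 rpm = 0.05453 * 0.10471976 = 0.0057103682 rad/s. Sum: 0.00061505403 + 0.0057103682 = 0.0063254223 rad/s. 1 deg/s = 0.017453293 rad/s, so 0.0063254223 rad/s = 0.0063254223 / 0.017453293 = 0.36242 deg/s ≈ 0.3624 deg/s (4 s.f.). Final answer: 0.3624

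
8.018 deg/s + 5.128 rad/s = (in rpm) 50.31. Check: 1 deg/s = 0.017453293 rad/s, so 8.018 deg/s = 8.018 * 0.017453293 = 0.1399405 rad/s. 5.128 rad/s is already in rad/s. Sum: 0.1399405 + 5.128 = 5.2679405 rad/s. 1 rpm = 0.10471976 rad/s, so 5.2679405 rad/s = 5.2679405 / 0.10471976 = 50.305126 rpm ≈ 50.31 rpm (4 s.f.).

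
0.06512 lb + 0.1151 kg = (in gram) 1 lb = 0.45359237 kg, so 0.06512 lb = 0.06512 * 0.45359237 = 0.029537935 kg. 0.1151 kg is already in kg. Sum: 0.029537935 + 0.1151 = 0.14463794 kg. 1 gram = 0.001 kg, so 0.14463794 kg = 0.14463794 / 0.001 = 144.63794 gram ≈ 144.6 gram (4 s.f.). Final answer: 144.6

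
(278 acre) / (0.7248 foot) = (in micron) 1 acre = 4046.8564 m^2, so 278 acre = 278 * 4046.8564 = 1125026.1 m^2. 1 foot = 0.3048 m, so 0.7248 foot = 0.7248 * 0.3048 = 0.22091904 m. Combine: 1125026.1 m^2 / 0.22091904 m = 5092481.3 m. 1 micron = 1e-06 m, so 5092481.3 m = 5092481.3 / 1e-06 = 5.0924813e+12 micron ≈ 5.092e+12 micron (4 s.f.). Final answer: 5.092e+12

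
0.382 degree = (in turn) 0.001061. Check: 1 degree = 0.017453293 rad, so 0.382 degree = 0.382 * 0.017453293 = 0.0066671577 rad. 1 turn = 6.2831853 rad, so 0.0066671577 rad = 0.0066671577 / 6.2831853 = 0.0010611111 turn ≈ 0.001061 turn (4 s.f.).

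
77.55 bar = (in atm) 76.54. Check: 1 bar = 100000 Pa, so 77.55 bar = 77.55 * 100000 = 7755000 Pa. 1 atm = 101325 Pa, so 7755000 Pa = 7755000 / 101325 = 76.535899 atm ≈ 76.54 atm (4 s.f.).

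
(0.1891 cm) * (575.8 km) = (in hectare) 1 cm = 0.01 m, so 0.1891 cm = 0.1891 * 0.01 = 0.001891 m. 1 km = 1000 m, so 575.8 km = 575.8 * 1000 = 575800 m. Combine: 0.001891 m * 575800 m = 1088.8378 m^2. 1 hectare = 10000 m^2, so 1088.8378 m^2 = 1088.8378 / 10000 = 0.10888378 hectare ≈ 0.1089 hectare (4 s.f.). Final answer: 0.1089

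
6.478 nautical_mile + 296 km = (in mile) 1 nautical_mile = 1852 m, so 6.478 nautical_mile = 6.478 * 1852 = 11997.256 m. 1 km = 1000 m, so 296 km = 296 * 1000 = 296000 m. Sum: 11997.256 + 296000 = 307997.26 m. 1 mile = 1609.344 m, so 307997.26 m = 307997.26 / 1609.344 = 191.38062 mile ≈ 191.4 mile (4 s.f.). Final answer: 191.4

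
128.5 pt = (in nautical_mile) 1 pt = 0.00035277778 m, so 128.5 pt = 128.5 * 0.00035277778 = 0.045331944 m. 1 nautical_mile = 1852 m, so 0.045331944 m = 0.045331944 / 1852 = 2.4477292e-05 nautical_mile ≈ 2.448e-05 nautical_mile (4 s.f.). Final answer: 2.448e-05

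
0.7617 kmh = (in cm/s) 21.16. Check: 1 kmh = 0.27777778 m/s, so 0.7617 kmh = 0.7617 * 0.27777778 = 0.21158333 m/s. 1 cm/s = 0.01 m/s, so 0.21158333 m/s = 0.21158333 / 0.01 = 21.158333 cm/s ≈ 21.16 cm/s (4 s.f.).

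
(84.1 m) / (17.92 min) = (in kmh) 0.2816. Check: 84.1 m is already in m. 1 min = 60 s, so 17.92 min = 17.92 * 60 = 1075.2 s. Combine: 84.1 m / 1075.2 s = 0.078218006 m/s. 1 kmh = 0.27777778 m/s, so 0.078218006 m/s = 0.078218006 / 0.27777778 = 0.28158482 kmh ≈ 0.2816 kmh (4 s.f.).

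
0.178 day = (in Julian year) 0.0004873. Check: 1 day = 86400 s, so 0.178 day = 0.178 * 86400 = 15379.2 s. 1 Julian year = 31557600 s, so 15379.2 s = 15379.2 / 31557600 = 0.00048733744 Julian year ≈ 0.0004873 Julian year (4 s.f.).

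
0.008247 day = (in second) 712.5. Check: 1 day = 86400 s, so 0.008247 day = 0.008247 * 86400 = 712.5408 s. 712.5408 s = 712.5408 second ≈ 712.5 second (4 s.f.).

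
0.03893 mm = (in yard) 1 mm = 0.001 m, so 0.03893 mm = 0.03893 * 0.001 = 3.893e-05 m. 1 yard = 0.9144 m, so 3.893e-05 m = 3.893e-05 / 0.9144 = 4.2574366e-05 yard ≈ 4.257e-05 yard (4 s.f.). Final answer: 4.257e-05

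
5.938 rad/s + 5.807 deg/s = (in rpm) 5.938 rad/s is already in rad/s. 1 deg/s = 0.017453293 rad/s, so 5.807 deg/s = 5.807 * 0.017453293 = 0.10135127 rad/s. Sum: 5.938 + 0.10135127 = 6.0393513 rad/s. 1 rpm = 0.10471976 rad/s, so 6.0393513 rad/s = 6.0393513 / 0.10471976 = 57.671556 rpm ≈ 57.67 rpm (4 s.f.). Final answer: 57.67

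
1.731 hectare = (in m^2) 1.731e+04. Check: 1 hectare = 10000 m^2, so 1.731 hectare = 1.731 * 10000 = 17310 m^2. Result: 17310 m^2 ≈ 1.731e+04 m^2 (4 s.f.).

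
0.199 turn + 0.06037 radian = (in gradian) 1 turn = 6.2831853 rad, so 0.199 turn = 0.199 * 6.2831853 = 1.2503539 rad. 0.06037 radian = 0.06037 rad. Sum: 1.2503539 + 0.06037 = 1.3107239 rad. 1 gradian = 0.015707963 rad, so 1.3107239 rad = 1.3107239 / 0.015707963 = 83.443274 gradian ≈ 83.44 gradian (4 s.f.). Final answer: 83.44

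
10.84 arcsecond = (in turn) 8.364e-06. Check: 1 arcsecond = 4.8481368e-06 rad, so 10.84 arcsecond = 10.84 * 4.8481368e-06 = 5.2553803e-05 rad. 1 turn = 6.2831853 rad, so 5.2553803e-05 rad = 5.2553803e-05 / 6.2831853 = 8.3641975e-06 turn ≈ 8.364e-06 turn (4 s.f.).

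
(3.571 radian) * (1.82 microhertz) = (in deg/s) 0.0003724. Check: 3.571 radian = 3.571 rad. 1 microhertz = 1e-06 Hz, so 1.82 microhertz = 1.82 * 1e-06 = 1.82e-06 Hz. Combine: 3.571 rad * 1.82e-06 Hz = 6.49922e-06 rad/s. 1 deg/s = 0.017453293 rad/s, so 6.49922e-06 rad/s = 6.49922e-06 / 0.017453293 = 0.00037237788 deg/s ≈ 0.0003724 deg/s (4 s.f.).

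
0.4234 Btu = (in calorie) 1 Btu = 1055.0559 J, so 0.4234 Btu = 0.4234 * 1055.0559 = 446.71065 J. 1 calorie = 4.184 J, so 446.71065 J = 446.71065 / 4.184 = 106.76641 calorie ≈ 106.8 calorie (4 s.f.). Final answer: 106.8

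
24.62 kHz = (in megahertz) 1 kHz = 1000 Hz, so 24.62 kHz = 24.62 * 1000 = 24620 Hz. 1 megahertz = 1000000 Hz, so 24620 Hz = 24620 / 1000000 = 0.02462 megahertz. Final answer: 0.02462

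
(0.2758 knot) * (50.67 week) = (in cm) 1 knot = 0.51444444 m/s, so 0.2758 knot = 0.2758 * 0.51444444 = 0.14188378 m/s. 1 week = 604800 s, so 50.67 week = 50.67 * 604800 = 30645216 s. Combine: 0.14188378 m/s * 30645216 s = 4348059 m. 1 cm = 0.01 m, so 4348059 m = 4348059 / 0.01 = 4.348059e+08 cm ≈ 4.348e+08 cm (4 s.f.). Final answer: 4.348e+08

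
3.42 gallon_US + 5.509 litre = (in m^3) 1 gallon_US = 0.0037854118 m^3, so 3.42 gallon_US = 3.42 * 0.0037854118 = 0.012946108 m^3. 1 litre = 0.001 m^3, so 5.509 litre = 5.509 * 0.001 = 0.005509 m^3. Sum: 0.012946108 + 0.005509 = 0.018455108 m^3. Result: 0.018455108 m^3 ≈ 0.01846 m^3 (4 s.f.). Final answer: 0.01846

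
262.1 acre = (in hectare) 1 acre = 4046.8564 m^2, so 262.1 acre = 262.1 * 4046.8564 = 1060681.1 m^2. 1 hectare = 10000 m^2, so 1060681.1 m^2 = 1060681.1 / 10000 = 106.06811 hectare ≈ 106.1 hectare (4 s.f.). Final answer: 106.1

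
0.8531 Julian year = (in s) 1 Julian year = 31557600 s, so 0.8531 Julian year = 0.8531 * 31557600 = 26921789 s. Result: 26921789 s ≈ 2.692e+07 s (4 s.f.). Final answer: 2.692e+07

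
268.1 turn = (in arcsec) 3.475e+08. Check: 1 turn = 6.2831853 rad, so 268.1 turn = 268.1 * 6.2831853 = 1684.522 rad. 1 arcsec = 4.8481368e-06 rad, so 1684.522 rad = 1684.522 / 4.8481368e-06 = 3.474576e+08 arcsec ≈ 3.475e+08 arcsec (4 s.f.).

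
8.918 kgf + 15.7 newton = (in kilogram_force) 1 kgf = 9.80665 N, so 8.918 kgf = 8.918 * 9.80665 = 87.455705 N. 15.7 newton = 15.7 N. Sum: 87.455705 + 15.7 = 103.1557 N. 1 kilogram_force = 9.80665 N, so 103.1557 N = 103.1557 / 9.80665 = 10.518954 kilogram_force ≈ 10.52 kilogram_force (4 s.f.). Final answer: 10.52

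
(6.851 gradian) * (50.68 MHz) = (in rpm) 1 gradian = 0.015707963 rad, so 6.851 gradian = 6.851 * 0.015707963 = 0.10761526 rad. 1 MHz = 1000000 Hz, so 50.68 MHz = 50.68 * 1000000 = 50680000 Hz. Combine: 0.10761526 rad * 50680000 Hz = 5453941.2 rad/s. 1 rpm = 0.10471976 rad/s, so 5453941.2 rad/s = 5453941.2 / 0.10471976 = 52081302 rpm ≈ 5.208e+07 rpm (4 s.f.). Final answer: 5.208e+07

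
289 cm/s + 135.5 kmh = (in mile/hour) 1 cm/s = 0.01 m/s, so 289 cm/s = 289 * 0.01 = 2.89 m/s. 1 kmh = 0.27777778 m/s, so 135.5 kmh = 135.5 * 0.27777778 = 37.638889 m/s. Sum: 2.89 + 37.638889 = 40.528889 m/s. 1 mile/hour = 0.44704 m/s, so 40.528889 m/s = 40.528889 / 0.44704 = 90.660542 mile/hour ≈ 90.66 mile/hour (4 s.f.). Final answer: 90.66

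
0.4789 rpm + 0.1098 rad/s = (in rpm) 1 rpm = 0.10471976 rad/s, so 0.4789 rpm = 0.4789 * 0.10471976 = 0.050150291 rad/s. 0.1098 rad/s is already in rad/s. Sum: 0.050150291 + 0.1098 = 0.15995029 rad/s. 1 rpm = 0.10471976 rad/s, so 0.15995029 rad/s = 0.15995029 / 0.10471976 = 1.5274128 rpm ≈ 1.527 rpm (4 s.f.). Final answer: 1.527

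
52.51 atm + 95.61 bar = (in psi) 2158. Check: 1 atm = 101325 Pa, so 52.51 atm = 52.51 * 101325 = 5320575.8 Pa. 1 bar = 100000 Pa, so 95.61 bar = 95.61 * 100000 = 9561000 Pa. Sum: 5320575.8 + 9561000 = 14881576 Pa. 1 psi = 6894.7573 Pa, so 14881576 Pa = 14881576 / 6894.7573 = 2158.3901 psi ≈ 2158 psi (4 s.f.).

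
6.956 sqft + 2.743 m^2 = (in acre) 0.0008375. Check: 1 sqft = 0.09290304 m^2, so 6.956 sqft = 6.956 * 0.09290304 = 0.64623355 m^2. 2.743 m^2 is already in m^2. Sum: 0.64623355 + 2.743 = 3.3892335 m^2. 1 acre = 4046.8564 m^2, so 3.3892335 m^2 = 3.3892335 / 4046.8564 = 0.00083749785 acre ≈ 0.0008375 acre (4 s.f.).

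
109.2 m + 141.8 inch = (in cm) 109.2 m is already in m. 1 inch = 0.0254 m, so 141.8 inch = 141.8 * 0.0254 = 3.60172 m. Sum: 109.2 + 3.60172 = 112.80172 m. 1 cm = 0.01 m, so 112.80172 m = 112.80172 / 0.01 = 11280.172 cm ≈ 1.128e+04 cm (4 s.f.). Final answer: 1.128e+04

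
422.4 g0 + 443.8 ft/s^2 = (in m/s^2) 4278. Check: 1 g0 = 9.80665 m/s^2, so 422.4 g0 = 422.4 * 9.80665 = 4142.329 m/s^2. 1 ft/s^2 = 0.3048 m/s^2, so 443.8 ft/s^2 = 443.8 * 0.3048 = 135.27024 m/s^2. Sum: 4142.329 + 135.27024 = 4277.5992 m/s^2. Result: 4277.5992 m/s^2 ≈ 4278 m/s^2 (4 s.f.).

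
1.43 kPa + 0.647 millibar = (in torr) 1 kPa = 1000 Pa, so 1.43 kPa = 1.43 * 1000 = 1430 Pa. 1 millibar = 100 Pa, so 0.647 millibar = 0.647 * 100 = 64.7 Pa. Sum: 1430 + 64.7 = 1494.7 Pa. 1 torr = 133.32237 Pa, so 1494.7 Pa = 1494.7 / 133.32237 = 11.211172 torr ≈ 11.21 torr (4 s.f.). Final answer: 11.21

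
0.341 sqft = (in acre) 7.828e-06. Check: 1 sqft = 0.09290304 m^2, so 0.341 sqft = 0.341 * 0.09290304 = 0.031679937 m^2. 1 acre = 4046.8564 m^2, so 0.031679937 m^2 = 0.031679937 / 4046.8564 = 7.8282828e-06 acre ≈ 7.828e-06 acre (4 s.f.).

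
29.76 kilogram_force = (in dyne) 1 kilogram_force = 9.80665 N, so 29.76 kilogram_force = 29.76 * 9.80665 = 291.8459 N. 1 dyne = 1e-05 N, so 291.8459 N = 291.8459 / 1e-05 = 29184590 dyne ≈ 2.918e+07 dyne (4 s.f.). Final answer: 2.918e+07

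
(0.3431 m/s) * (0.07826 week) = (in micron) 1.624e+10. Check: 0.3431 m/s is already in m/s. 1 week = 604800 s, so 0.07826 week = 0.07826 * 604800 = 47331.648 s. Combine: 0.3431 m/s * 47331.648 s = 16239.488 m. 1 micron = 1e-06 m, so 16239.488 m = 16239.488 / 1e-06 = 1.6239488e+10 micron ≈ 1.624e+10 micron (4 s.f.).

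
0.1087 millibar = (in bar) 0.0001087. Check: 1 millibar = 100 Pa, so 0.1087 millibar = 0.1087 * 100 = 10.87 Pa. 1 bar = 100000 Pa, so 10.87 Pa = 10.87 / 100000 = 0.0001087 bar.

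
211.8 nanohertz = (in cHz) 2.118e-05. Check: 1 nanohertz = 1e-09 Hz, so 211.8 nanohertz = 211.8 * 1e-09 = 2.118e-07 Hz. 1 cHz = 0.01 Hz, so 2.118e-07 Hz = 2.118e-07 / 0.01 = 2.118e-05 cHz.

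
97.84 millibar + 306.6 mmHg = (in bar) 1 millibar = 100 Pa, so 97.84 millibar = 97.84 * 100 = 9784 Pa. 1 mmHg = 133.32237 Pa, so 306.6 mmHg = 306.6 * 133.32237 = 40876.638 Pa. Sum: 9784 + 40876.638 = 50660.638 Pa. 1 bar = 100000 Pa, so 50660.638 Pa = 50660.638 / 100000 = 0.50660638 bar ≈ 0.5066 bar (4 s.f.). Final answer: 0.5066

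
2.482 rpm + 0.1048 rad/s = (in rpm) 3.483. Check: 1 rpm = 0.10471976 rad/s, so 2.482 rpm = 2.482 * 0.10471976 = 0.25991443 rad/s. 0.1048 rad/s is already in rad/s. Sum: 0.25991443 + 0.1048 = 0.36471443 rad/s. 1 rpm = 0.10471976 rad/s, so 0.36471443 rad/s = 0.36471443 / 0.10471976 = 3.4827663 rpm ≈ 3.483 rpm (4 s.f.).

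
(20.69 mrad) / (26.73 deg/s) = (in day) 5.133e-07. Check: 1 mrad = 0.001 rad, so 20.69 mrad = 20.69 * 0.001 = 0.02069 rad. 1 deg/s = 0.017453293 rad/s, so 26.73 deg/s = 26.73 * 0.017453293 = 0.46652651 rad/s. Combine: 0.02069 rad / 0.46652651 rad/s = 0.044349034 s. 1 day = 86400 s, so 0.044349034 s = 0.044349034 / 86400 = 5.13299e-07 day ≈ 5.133e-07 day (4 s.f.).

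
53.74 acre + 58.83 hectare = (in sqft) 1 acre = 4046.8564 m^2, so 53.74 acre = 53.74 * 4046.8564 = 217478.06 m^2. 1 hectare = 10000 m^2, so 58.83 hectare = 58.83 * 10000 = 588300 m^2. Sum: 217478.06 + 588300 = 805778.06 m^2. 1 sqft = 0.09290304 m^2, so 805778.06 m^2 = 805778.06 / 0.09290304 = 8673322.9 sqft ≈ 8.673e+06 sqft (4 s.f.). Final answer: 8.673e+06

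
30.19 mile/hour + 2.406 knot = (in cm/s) 1473. Check: 1 mile/hour = 0.44704 m/s, so 30.19 mile/hour = 30.19 * 0.44704 = 13.496138 m/s. 1 knot = 0.51444444 m/s, so 2.406 knot = 2.406 * 0.51444444 = 1.2377533 m/s. Sum: 13.496138 + 1.2377533 = 14.733891 m/s. 1 cm/s = 0.01 m/s, so 14.733891 m/s = 14.733891 / 0.01 = 1473.3891 cm/s ≈ 1473 cm/s (4 s.f.).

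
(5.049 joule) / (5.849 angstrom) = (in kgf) 8.802e+08. Check: 5.049 joule = 5.049 J. 1 angstrom = 1e-10 m, so 5.849 angstrom = 5.849 * 1e-10 = 5.849e-10 m. Combine: 5.049 J / 5.849e-10 m = 8.6322448e+09 N. 1 kgf = 9.80665 N, so 8.6322448e+09 N = 8.6322448e+09 / 9.80665 = 8.80244e+08 kgf ≈ 8.802e+08 kgf (4 s.f.).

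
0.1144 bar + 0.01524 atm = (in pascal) 1.298e+04. Check: 1 bar = 100000 Pa, so 0.1144 bar = 0.1144 * 100000 = 11440 Pa. 1 atm = 101325 Pa, so 0.01524 atm = 0.01524 * 101325 = 1544.193 Pa. Sum: 11440 + 1544.193 = 12984.193 Pa. 12984.193 Pa = 12984.193 pascal ≈ 1.298e+04 pascal (4 s.f.).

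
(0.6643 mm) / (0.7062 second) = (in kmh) 1 mm = 0.001 m, so 0.6643 mm = 0.6643 * 0.001 = 0.0006643 m. 0.7062 second = 0.7062 s. Combine: 0.0006643 m / 0.7062 s = 0.00094066837 m/s. 1 kmh = 0.27777778 m/s, so 0.00094066837 m/s = 0.00094066837 / 0.27777778 = 0.0033864061 kmh ≈ 0.003386 kmh (4 s.f.). Final answer: 0.003386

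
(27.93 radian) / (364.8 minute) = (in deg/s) 0.07311. Check: 27.93 radian = 27.93 rad. 1 minute = 60 s, so 364.8 minute = 364.8 * 60 = 21888 s. Combine: 27.93 rad / 21888 s = 0.0012760417 rad/s. 1 deg/s = 0.017453293 rad/s, so 0.0012760417 rad/s = 0.0012760417 / 0.017453293 = 0.073111802 deg/s ≈ 0.07311 deg/s (4 s.f.).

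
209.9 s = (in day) 0.002429. Check: 1 day = 86400 s, so 209.9 s = 209.9 / 86400 = 0.0024293981 day ≈ 0.002429 day (4 s.f.).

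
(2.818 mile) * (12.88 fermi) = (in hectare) 1 mile = 1609.344 m, so 2.818 mile = 2.818 * 1609.344 = 4535.1314 m. 1 fermi = 1e-15 m, so 12.88 fermi = 12.88 * 1e-15 = 1.288e-14 m. Combine: 4535.1314 m * 1.288e-14 m = 5.8412492e-11 m^2. 1 hectare = 10000 m^2, so 5.8412492e-11 m^2 = 5.8412492e-11 / 10000 = 5.8412492e-15 hectare ≈ 5.841e-15 hectare (4 s.f.). Final answer: 5.841e-15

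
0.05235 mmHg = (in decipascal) 69.79. Check: 1 mmHg = 133.32237 Pa, so 0.05235 mmHg = 0.05235 * 133.32237 = 6.979426 Pa. 1 decipascal = 0.1 Pa, so 6.979426 Pa = 6.979426 / 0.1 = 69.79426 decipascal ≈ 69.79 decipascal (4 s.f.).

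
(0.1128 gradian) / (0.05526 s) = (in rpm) 0.3062. Check: 1 gradian = 0.015707963 rad, so 0.1128 gradian = 0.1128 * 0.015707963 = 0.0017718583 rad. 0.05526 s is already in s. Combine: 0.0017718583 rad / 0.05526 s = 0.032064029 rad/s. 1 rpm = 0.10471976 rad/s, so 0.032064029 rad/s = 0.032064029 / 0.10471976 = 0.30618893 rpm ≈ 0.3062 rpm (4 s.f.).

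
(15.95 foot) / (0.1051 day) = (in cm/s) 0.05354. Check: 1 foot = 0.3048 m, so 15.95 foot = 15.95 * 0.3048 = 4.86156 m. 1 day = 86400 s, so 0.1051 day = 0.1051 * 86400 = 9080.64 s. Combine: 4.86156 m / 9080.64 s = 0.00053537636 m/s. 1 cm/s = 0.01 m/s, so 0.00053537636 m/s = 0.00053537636 / 0.01 = 0.053537636 cm/s ≈ 0.05354 cm/s (4 s.f.).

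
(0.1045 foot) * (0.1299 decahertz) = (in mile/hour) 0.09255. Check: 1 foot = 0.3048 m, so 0.1045 foot = 0.1045 * 0.3048 = 0.0318516 m. 1 decahertz = 10 Hz, so 0.1299 decahertz = 0.1299 * 10 = 1.299 Hz. Combine: 0.0318516 m * 1.299 Hz = 0.041375228 m/s. 1 mile/hour = 0.44704 m/s, so 0.041375228 m/s = 0.041375228 / 0.44704 = 0.09255375 mile/hour ≈ 0.09255 mile/hour (4 s.f.).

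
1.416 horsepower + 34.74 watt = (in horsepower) 1 horsepower = 745.69987 W, so 1.416 horsepower = 1.416 * 745.69987 = 1055.911 W. 34.74 watt = 34.74 W. Sum: 1055.911 + 34.74 = 1090.651 W. 1 horsepower = 745.69987 W, so 1090.651 W = 1090.651 / 745.69987 = 1.4625871 horsepower ≈ 1.463 horsepower (4 s.f.). Final answer: 1.463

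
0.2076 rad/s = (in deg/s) 11.89. Check: 1 deg/s = 0.017453293 rad/s, so 0.2076 rad/s = 0.2076 / 0.017453293 = 11.894604 deg/s ≈ 11.89 deg/s (4 s.f.).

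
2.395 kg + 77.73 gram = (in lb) 5.451. Check: 2.395 kg is already in kg. 1 gram = 0.001 kg, so 77.73 gram = 77.73 * 0.001 = 0.07773 kg. Sum: 2.395 + 0.07773 = 2.47273 kg. 1 lb = 0.45359237 kg, so 2.47273 kg = 2.47273 / 0.45359237 = 5.4514365 lb ≈ 5.451 lb (4 s.f.).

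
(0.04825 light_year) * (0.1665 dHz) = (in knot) 1.477e+13. Check: 1 light_year = 9.4607305e+15 m, so 0.04825 light_year = 0.04825 * 9.4607305e+15 = 4.5648025e+14 m. 1 dHz = 0.1 Hz, so 0.1665 dHz = 0.1665 * 0.1 = 0.01665 Hz. Combine: 4.5648025e+14 m * 0.01665 Hz = 7.6003961e+12 m/s. 1 knot = 0.51444444 m/s, so 7.6003961e+12 m/s = 7.6003961e+12 / 0.51444444 = 1.4773988e+13 knot ≈ 1.477e+13 knot (4 s.f.).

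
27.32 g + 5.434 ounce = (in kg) 0.1814. Check: 1 g = 0.001 kg, so 27.32 g = 27.32 * 0.001 = 0.02732 kg. 1 ounce = 0.028349523 kg, so 5.434 ounce = 5.434 * 0.028349523 = 0.15405131 kg. Sum: 0.02732 + 0.15405131 = 0.18137131 kg. Result: 0.18137131 kg ≈ 0.1814 kg (4 s.f.).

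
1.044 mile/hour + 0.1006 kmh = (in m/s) 0.4947. Check: 1 mile/hour = 0.44704 m/s, so 1.044 mile/hour = 1.044 * 0.44704 = 0.46670976 m/s. 1 kmh = 0.27777778 m/s, so 0.1006 kmh = 0.1006 * 0.27777778 = 0.027944444 m/s. Sum: 0.46670976 + 0.027944444 = 0.4946542 m/s. Result: 0.4946542 m/s ≈ 0.4947 m/s (4 s.f.).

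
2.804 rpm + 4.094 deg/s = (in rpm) 1 rpm = 0.10471976 rad/s, so 2.804 rpm = 2.804 * 0.10471976 = 0.29363419 rad/s. 1 deg/s = 0.017453293 rad/s, so 4.094 deg/s = 4.094 * 0.017453293 = 0.07145378 rad/s. Sum: 0.29363419 + 0.07145378 = 0.36508797 rad/s. 1 rpm = 0.10471976 rad/s, so 0.36508797 rad/s = 0.36508797 / 0.10471976 = 3.4863333 rpm ≈ 3.486 rpm (4 s.f.). Final answer: 3.486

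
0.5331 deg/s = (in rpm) 0.08885. Check: 1 deg/s = 0.017453293 rad/s, so 0.5331 deg/s = 0.5331 * 0.017453293 = 0.0093043502 rad/s. 1 rpm = 0.10471976 rad/s, so 0.0093043502 rad/s = 0.0093043502 / 0.10471976 = 0.08885 rpm.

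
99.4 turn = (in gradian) 3.976e+04. Check: 1 turn = 6.2831853 rad, so 99.4 turn = 99.4 * 6.2831853 = 624.54862 rad. 1 gradian = 0.015707963 rad, so 624.54862 rad = 624.54862 / 0.015707963 = 39760 gradian ≈ 3.976e+04 gradian (4 s.f.).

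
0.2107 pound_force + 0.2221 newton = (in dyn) 1.159e+05. Check: 1 pound_force = 4.4482216 N, so 0.2107 pound_force = 0.2107 * 4.4482216 = 0.93724029 N. 0.2221 newton = 0.2221 N. Sum: 0.93724029 + 0.2221 = 1.1593403 N. 1 dyn = 1e-05 N, so 1.1593403 N = 1.1593403 / 1e-05 = 115934.03 dyn ≈ 1.159e+05 dyn (4 s.f.).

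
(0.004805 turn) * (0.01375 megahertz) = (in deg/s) 1 turn = 6.2831853 rad, so 0.004805 turn = 0.004805 * 6.2831853 = 0.030190705 rad. 1 megahertz = 1000000 Hz, so 0.01375 megahertz = 0.01375 * 1000000 = 13750 Hz. Combine: 0.030190705 rad * 13750 Hz = 415.1222 rad/s. 1 deg/s = 0.017453293 rad/s, so 415.1222 rad/s = 415.1222 / 0.017453293 = 23784.75 deg/s ≈ 2.378e+04 deg/s (4 s.f.). Final answer: 2.378e+04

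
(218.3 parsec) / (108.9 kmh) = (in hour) 6.186e+13. Check: 1 parsec = 3.0856776e+16 m, so 218.3 parsec = 218.3 * 3.0856776e+16 = 6.7360342e+18 m. 1 kmh = 0.27777778 m/s, so 108.9 kmh = 108.9 * 0.27777778 = 30.25 m/s. Combine: 6.7360342e+18 m / 30.25 m/s = 2.2267882e+17 s. 1 hour = 3600 s, so 2.2267882e+17 s = 2.2267882e+17 / 3600 = 6.1855226e+13 hour ≈ 6.186e+13 hour (4 s.f.).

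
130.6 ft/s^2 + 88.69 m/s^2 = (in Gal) 1.285e+04. Check: 1 ft/s^2 = 0.3048 m/s^2, so 130.6 ft/s^2 = 130.6 * 0.3048 = 39.80688 m/s^2. 88.69 m/s^2 is already in m/s^2. Sum: 39.80688 + 88.69 = 128.49688 m/s^2. 1 Gal = 0.01 m/s^2, so 128.49688 m/s^2 = 128.49688 / 0.01 = 12849.688 Gal ≈ 1.285e+04 Gal (4 s.f.).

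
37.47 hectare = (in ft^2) 4.033e+06. Check: 1 hectare = 10000 m^2, so 37.47 hectare = 37.47 * 10000 = 374700 m^2. 1 ft^2 = 0.09290304 m^2, so 374700 m^2 = 374700 / 0.09290304 = 4033237.2 ft^2 ≈ 4.033e+06 ft^2 (4 s.f.).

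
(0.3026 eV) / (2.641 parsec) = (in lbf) 1.337e-37. Check: 1 eV = 1.6021766e-19 J, so 0.3026 eV = 0.3026 * 1.6021766e-19 = 4.8481865e-20 J. 1 parsec = 3.0856776e+16 m, so 2.641 parsec = 2.641 * 3.0856776e+16 = 8.1492745e+16 m. Combine: 4.8481865e-20 J / 8.1492745e+16 m = 5.9492247e-37 N. 1 lbf = 4.4482216 N, so 5.9492247e-37 N = 5.9492247e-37 / 4.4482216 = 1.3374389e-37 lbf ≈ 1.337e-37 lbf (4 s.f.).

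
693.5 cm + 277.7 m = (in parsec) 1 cm = 0.01 m, so 693.5 cm = 693.5 * 0.01 = 6.935 m. 277.7 m is already in m. Sum: 6.935 + 277.7 = 284.635 m. 1 parsec = 3.0856776e+16 m, so 284.635 m = 284.635 / 3.0856776e+16 = 9.2243921e-15 parsec ≈ 9.224e-15 parsec (4 s.f.). Final answer: 9.224e-15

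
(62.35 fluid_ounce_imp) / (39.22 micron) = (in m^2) 1 fluid_ounce_imp = 2.8413063e-05 m^3, so 62.35 fluid_ounce_imp = 62.35 * 2.8413063e-05 = 0.0017715544 m^3. 1 micron = 1e-06 m, so 39.22 micron = 39.22 * 1e-06 = 3.922e-05 m. Combine: 0.0017715544 m^3 / 3.922e-05 m = 45.16967 m^2. Result: 45.16967 m^2 ≈ 45.17 m^2 (4 s.f.). Final answer: 45.17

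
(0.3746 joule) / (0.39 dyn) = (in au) 0.3746 joule = 0.3746 J. 1 dyn = 1e-05 N, so 0.39 dyn = 0.39 * 1e-05 = 3.9e-06 N. Combine: 0.3746 J / 3.9e-06 N = 96051.282 m. 1 au = 1.4959787e+11 m, so 96051.282 m = 96051.282 / 1.4959787e+11 = 6.4206316e-07 au ≈ 6.421e-07 au (4 s.f.). Final answer: 6.421e-07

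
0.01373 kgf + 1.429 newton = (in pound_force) 1 kgf = 9.80665 N, so 0.01373 kgf = 0.01373 * 9.80665 = 0.1346453 N. 1.429 newton = 1.429 N. Sum: 0.1346453 + 1.429 = 1.5636453 N. 1 pound_force = 4.4482216 N, so 1.5636453 N = 1.5636453 / 4.4482216 = 0.35152145 pound_force ≈ 0.3515 pound_force (4 s.f.). Final answer: 0.3515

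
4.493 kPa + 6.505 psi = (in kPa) 49.34. Check: 1 kPa = 1000 Pa, so 4.493 kPa = 4.493 * 1000 = 4493 Pa. 1 psi = 6894.7573 Pa, so 6.505 psi = 6.505 * 6894.7573 = 44850.396 Pa. Sum: 4493 + 44850.396 = 49343.396 Pa. 1 kPa = 1000 Pa, so 49343.396 Pa = 49343.396 / 1000 = 49.343396 kPa ≈ 49.34 kPa (4 s.f.).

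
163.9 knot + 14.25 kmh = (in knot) 171.6. Check: 1 knot = 0.51444444 m/s, so 163.9 knot = 163.9 * 0.51444444 = 84.317444 m/s. 1 kmh = 0.27777778 m/s, so 14.25 kmh = 14.25 * 0.27777778 = 3.9583333 m/s. Sum: 84.317444 + 3.9583333 = 88.275778 m/s. 1 knot = 0.51444444 m/s, so 88.275778 m/s = 88.275778 / 0.51444444 = 171.59438 knot ≈ 171.6 knot (4 s.f.).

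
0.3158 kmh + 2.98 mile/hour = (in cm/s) 1 kmh = 0.27777778 m/s, so 0.3158 kmh = 0.3158 * 0.27777778 = 0.087722222 m/s. 1 mile/hour = 0.44704 m/s, so 2.98 mile/hour = 2.98 * 0.44704 = 1.3321792 m/s. Sum: 0.087722222 + 1.3321792 = 1.4199014 m/s. 1 cm/s = 0.01 m/s, so 1.4199014 m/s = 1.4199014 / 0.01 = 141.99014 cm/s ≈ 142 cm/s (4 s.f.). Final answer: 142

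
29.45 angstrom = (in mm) 1 angstrom = 1e-10 m, so 29.45 angstrom = 29.45 * 1e-10 = 2.945e-09 m. 1 mm = 0.001 m, so 2.945e-09 m = 2.945e-09 / 0.001 = 2.945e-06 mm. Final answer: 2.945e-06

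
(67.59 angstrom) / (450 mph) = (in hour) 1 angstrom = 1e-10 m, so 67.59 angstrom = 67.59 * 1e-10 = 6.759e-09 m. 1 mph = 0.44704 m/s, so 450 mph = 450 * 0.44704 = 201.168 m/s. Combine: 6.759e-09 m / 201.168 m/s = 3.3598783e-11 s. 1 hour = 3600 s, so 3.3598783e-11 s = 3.3598783e-11 / 3600 = 9.3329953e-15 hour ≈ 9.333e-15 hour (4 s.f.). Final answer: 9.333e-15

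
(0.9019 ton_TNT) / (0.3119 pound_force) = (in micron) 1 ton_TNT = 4.184e+09 J, so 0.9019 ton_TNT = 0.9019 * 4.184e+09 = 3.7735496e+09 J. 1 pound_force = 4.4482216 N, so 0.3119 pound_force = 0.3119 * 4.4482216 = 1.3874003 N. Combine: 3.7735496e+09 J / 1.3874003 N = 2.7198708e+09 m. 1 micron = 1e-06 m, so 2.7198708e+09 m = 2.7198708e+09 / 1e-06 = 2.7198708e+15 micron ≈ 2.72e+15 micron (4 s.f.). Final answer: 2.72e+15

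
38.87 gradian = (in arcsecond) 1 gradian = 0.015707963 rad, so 38.87 gradian = 38.87 * 0.015707963 = 0.61056853 rad. 1 arcsecond = 4.8481368e-06 rad, so 0.61056853 rad = 0.61056853 / 4.8481368e-06 = 125938.8 arcsecond ≈ 1.259e+05 arcsecond (4 s.f.). Final answer: 1.259e+05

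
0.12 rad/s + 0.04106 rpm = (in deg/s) 7.122. Check: 0.12 rad/s is already in rad/s. 1 rpm = 0.10471976 rad/s, so 0.04106 rpm = 0.04106 * 0.10471976 = 0.0042997931 rad/s. Sum: 0.12 + 0.0042997931 = 0.12429979 rad/s. 1 deg/s = 0.017453293 rad/s, so 0.12429979 rad/s = 0.12429979 / 0.017453293 = 7.1218535 deg/s ≈ 7.122 deg/s (4 s.f.).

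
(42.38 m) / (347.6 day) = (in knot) 42.38 m is already in m. 1 day = 86400 s, so 347.6 day = 347.6 * 86400 = 30032640 s. Combine: 42.38 m / 30032640 s = 1.4111314e-06 m/s. 1 knot = 0.51444444 m/s, so 1.4111314e-06 m/s = 1.4111314e-06 / 0.51444444 = 2.7430199e-06 knot ≈ 2.743e-06 knot (4 s.f.). Final answer: 2.743e-06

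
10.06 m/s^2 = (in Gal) 1 Gal = 0.01 m/s^2, so 10.06 m/s^2 = 10.06 / 0.01 = 1006 Gal. Final answer: 1006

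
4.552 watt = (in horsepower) 4.552 watt = 4.552 W. 1 horsepower = 745.69987 W, so 4.552 W = 4.552 / 745.69987 = 0.0061043326 horsepower ≈ 0.006104 horsepower (4 s.f.). Final answer: 0.006104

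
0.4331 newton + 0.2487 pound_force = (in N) 1.539. Check: 0.4331 newton = 0.4331 N. 1 pound_force = 4.4482216 N, so 0.2487 pound_force = 0.2487 * 4.4482216 = 1.1062727 N. Sum: 0.4331 + 1.1062727 = 1.5393727 N. Result: 1.5393727 N ≈ 1.539 N (4 s.f.).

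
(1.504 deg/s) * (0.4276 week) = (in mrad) 6.789e+06. Check: 1 deg/s = 0.017453293 rad/s, so 1.504 deg/s = 1.504 * 0.017453293 = 0.026249752 rad/s. 1 week = 604800 s, so 0.4276 week = 0.4276 * 604800 = 258612.48 s. Combine: 0.026249752 rad/s * 258612.48 s = 6788.5135 rad. 1 mrad = 0.001 rad, so 6788.5135 rad = 6788.5135 / 0.001 = 6788513.5 mrad ≈ 6.789e+06 mrad (4 s.f.).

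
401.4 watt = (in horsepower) 401.4 watt = 401.4 W. 1 horsepower = 745.69987 W, so 401.4 W = 401.4 / 745.69987 = 0.53828627 horsepower ≈ 0.5383 horsepower (4 s.f.). Final answer: 0.5383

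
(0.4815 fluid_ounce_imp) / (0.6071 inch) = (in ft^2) 0.00955. Check: 1 fluid_ounce_imp = 2.8413063e-05 m^3, so 0.4815 fluid_ounce_imp = 0.4815 * 2.8413063e-05 = 1.368089e-05 m^3. 1 inch = 0.0254 m, so 0.6071 inch = 0.6071 * 0.0254 = 0.01542034 m. Combine: 1.368089e-05 m^3 / 0.01542034 m = 0.00088719766 m^2. 1 ft^2 = 0.09290304 m^2, so 0.00088719766 m^2 = 0.00088719766 / 0.09290304 = 0.0095497162 ft^2 ≈ 0.00955 ft^2 (4 s.f.).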